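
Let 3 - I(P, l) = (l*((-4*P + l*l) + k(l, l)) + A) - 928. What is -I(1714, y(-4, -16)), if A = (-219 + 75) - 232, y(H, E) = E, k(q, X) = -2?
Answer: 104325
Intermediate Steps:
A = -376 (A = -144 - 232 = -376)
I(P, l) = 1307 - l*(-2 + l² - 4*P) (I(P, l) = 3 - ((l*((-4*P + l*l) - 2) - 376) - 928) = 3 - ((l*((-4*P + l²) - 2) - 376) - 928) = 3 - ((l*((l² - 4*P) - 2) - 376) - 928) = 3 - ((l*(-2 + l² - 4*P) - 376) - 928) = 3 - ((-376 + l*(-2 + l² - 4*P)) - 928) = 3 - (-1304 + l*(-2 + l² - 4*P)) = 3 + (1304 - l*(-2 + l² - 4*P)) = 1307 - l*(-2 + l² - 4*P))
-I(1714, y(-4, -16)) = -(1307 - 1*(-16)³ + 2*(-16) + 4*1714*(-16)) = -(1307 - 1*(-4096) - 32 - 109696) = -(1307 + 4096 - 32 - 109696) = -1*(-104325) = 104325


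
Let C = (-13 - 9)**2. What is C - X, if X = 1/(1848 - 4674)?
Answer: 1367785/2826 ≈ 484.00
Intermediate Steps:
C = 484 (C = (-22)**2 = 484)
X = -1/2826 (X = 1/(-2826) = -1/2826 ≈ -0.00035386)
C - X = 484 - 1*(-1/2826) = 484 + 1/2826 = 1367785/2826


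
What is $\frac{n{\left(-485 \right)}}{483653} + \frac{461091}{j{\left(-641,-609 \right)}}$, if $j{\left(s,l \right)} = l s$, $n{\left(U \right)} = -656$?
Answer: $\frac{74250654453}{62934379319} \approx 1.1798$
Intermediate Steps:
$\frac{n{\left(-485 \right)}}{483653} + \frac{461091}{j{\left(-641,-609 \right)}} = - \frac{656}{483653} + \frac{461091}{\left(-609\right) \left(-641\right)} = \left(-656\right) \frac{1}{483653} + \frac{461091}{390369} = - \frac{656}{483653} + 461091 \cdot \frac{1}{390369} = - \frac{656}{483653} + \frac{153697}{130123} = \frac{74250654453}{62934379319}$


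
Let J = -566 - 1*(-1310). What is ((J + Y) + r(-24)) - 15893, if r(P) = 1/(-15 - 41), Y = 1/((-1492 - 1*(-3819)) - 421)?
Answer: -808472757/53368 ≈ -15149.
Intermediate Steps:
Y = 1/1906 (Y = 1/((-1492 + 3819) - 421) = 1/(2327 - 421) = 1/1906 ≈ 0.00052466)
J = 744 (J = -566 + 1310 = 744)
r(P) = -1/56 (r(P) = 1/(-56) = -1/56)
((J + Y) + r(-24)) - 15893 = ((744 + 1/1906) - 1/56) - 15893 = (1418065/1906 - 1/56) - 15893 = 39704867/53368 - 15893 = -808472757/53368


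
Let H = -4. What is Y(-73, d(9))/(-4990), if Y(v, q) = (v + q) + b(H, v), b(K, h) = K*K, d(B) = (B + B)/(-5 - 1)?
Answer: 6/499 ≈ 0.012024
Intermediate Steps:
d(B) = -B/3 (d(B) = (2*B)/(-6) = (2*B)*(-⅙) = -B/3)
b(K, h) = K²
Y(v, q) = 16 + q + v (Y(v, q) = (v + q) + (-4)² = (q + v) + 16 = 16 + q + v)
Y(-73, d(9))/(-4990) = (16 - ⅓*9 - 73)/(-4990) = (16 - 3 - 73)*(-1/4990) = -60*(-1/4990) = 6/499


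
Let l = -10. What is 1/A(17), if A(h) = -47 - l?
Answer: -1/37 ≈ -0.027027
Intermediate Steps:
A(h) = -37 (A(h) = -47 - 1*(-10) = -47 + 10 = -37)
1/A(17) = 1/(-37) = -1/37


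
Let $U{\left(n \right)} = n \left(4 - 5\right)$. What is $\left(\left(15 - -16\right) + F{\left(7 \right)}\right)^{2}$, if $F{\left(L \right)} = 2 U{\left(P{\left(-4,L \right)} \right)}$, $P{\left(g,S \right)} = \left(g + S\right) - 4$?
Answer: $1089$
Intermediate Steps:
$P{\left(g,S \right)} = -4 + S + g$ ($P{\left(g,S \right)} = \left(S + g\right) - 4 = -4 + S + g$)
$U{\left(n \right)} = - n$ ($U{\left(n \right)} = n \left(4 - 5\right) = n \left(-1\right) = - n$)
$F{\left(L \right)} = 16 - 2 L$ ($F{\left(L \right)} = 2 \left(- (-4 + L - 4)\right) = 2 \left(- (-8 + L)\right) = 2 \left(8 - L\right) = 16 - 2 L$)
$\left(\left(15 - -16\right) + F{\left(7 \right)}\right)^{2} = \left(\left(15 - -16\right) + \left(16 - 14\right)\right)^{2} = \left(\left(15 + 16\right) + \left(16 - 14\right)\right)^{2} = \left(31 + 2\right)^{2} = 33^{2} = 1089$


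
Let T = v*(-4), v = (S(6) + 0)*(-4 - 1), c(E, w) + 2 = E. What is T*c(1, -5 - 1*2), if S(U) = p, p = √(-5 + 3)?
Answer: -20*I*√2 ≈ -28.284*I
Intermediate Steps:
p = I*√2 (p = √(-2) = I*√2 ≈ 1.4142*I)
S(U) = I*√2
c(E, w) = -2 + E
v = -5*I*√2 (v = (I*√2 + 0)*(-4 - 1) = (I*√2)*(-5) = -5*I*√2 ≈ -7.0711*I)
T = 20*I*√2 (T = -5*I*√2*(-4) = 20*I*√2 ≈ 28.284*I)
T*c(1, -5 - 1*2) = (20*I*√2)*(-2 + 1) = (20*I*√2)*(-1) = -20*I*√2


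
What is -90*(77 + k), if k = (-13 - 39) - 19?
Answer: -540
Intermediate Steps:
k = -71 (k = -52 - 19 = -71)
-90*(77 + k) = -90*(77 - 71) = -90*6 = -540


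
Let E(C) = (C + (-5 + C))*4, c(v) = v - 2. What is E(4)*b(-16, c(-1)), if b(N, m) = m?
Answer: -36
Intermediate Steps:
c(v) = -2 + v
E(C) = -20 + 8*C (E(C) = (-5 + 2*C)*4 = -20 + 8*C)
E(4)*b(-16, c(-1)) = (-20 + 8*4)*(-2 - 1) = (-20 + 32)*(-3) = 12*(-3) = -36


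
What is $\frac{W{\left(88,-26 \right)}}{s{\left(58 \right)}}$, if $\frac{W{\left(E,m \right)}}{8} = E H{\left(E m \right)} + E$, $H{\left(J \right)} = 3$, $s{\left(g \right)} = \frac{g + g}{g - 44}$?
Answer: $\frac{9856}{29} \approx 339.86$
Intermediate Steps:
$s{\left(g \right)} = \frac{2 g}{-44 + g}$
$W{\left(E,m \right)} = 32 E$ ($W{\left(E,m \right)} = 8 \left(E 3 + E\right) = 8 \left(3 E + E\right) = 8 \cdot 4 E = 32 E$)
$\frac{W{\left(88,-26 \right)}}{s{\left(58 \right)}} = \frac{32 \cdot 88}{2 \cdot 58 \frac{1}{-44 + 58}} = \frac{2816}{2 \cdot 58 \cdot \frac{1}{14}} = \frac{2816}{\frac{58}{7}} = 2816 \cdot \frac{7}{58} = \frac{9856}{29}$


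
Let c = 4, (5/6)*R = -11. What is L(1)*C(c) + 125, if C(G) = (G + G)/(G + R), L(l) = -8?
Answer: 3035/23 ≈ 131.96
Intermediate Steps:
R = -66/5 (R = (6/5)*(-11) = -66/5 ≈ -13.200)
C(G) = 2*G/(-66/5 + G) (C(G) = (G + G)/(G - 66/5) = (2*G)/(-66/5 + G) = 2*G/(-66/5 + G))
L(1)*C(c) + 125 = -80*4/(-66 + 5*4) + 125 = -80*4/(-66 + 20) + 125 = -80*4/(-46) + 125 = -80*4*(-1)/46 + 125 = -8*(-20/23) + 125 = 160/23 + 125 = 3035/23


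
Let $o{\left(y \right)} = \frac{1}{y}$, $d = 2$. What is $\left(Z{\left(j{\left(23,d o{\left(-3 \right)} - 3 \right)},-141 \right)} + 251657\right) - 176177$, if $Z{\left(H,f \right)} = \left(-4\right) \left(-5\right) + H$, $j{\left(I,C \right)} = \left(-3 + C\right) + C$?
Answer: $\frac{226469}{3} \approx 75490.0$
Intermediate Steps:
$j{\left(I,C \right)} = -3 + 2 C$
$Z{\left(H,f \right)} = 20 + H$
$\left(Z{\left(j{\left(23,d o{\left(-3 \right)} - 3 \right)},-141 \right)} + 251657\right) - 176177 = \left(\left(20 + \left(-3 + 2 \left(\frac{2}{-3} - 3\right)\right)\right) + 251657\right) - 176177 = \left(\left(20 + \left(-3 + 2 \left(2 \left(- \frac{1}{3}\right) - 3\right)\right)\right) + 251657\right) - 176177 = \left(\left(20 + \left(-3 + 2 \left(- \frac{2}{3} - 3\right)\right)\right) + 251657\right) - 176177 = \left(\left(20 + \left(-3 + 2 \left(- \frac{11}{3}\right)\right)\right) + 251657\right) - 176177 = \left(\left(20 - \frac{31}{3}\right) + 251657\right) - 176177 = \left(\frac{29}{3} + 251657\right) - 176177 = \frac{755000}{3} - 176177 = \frac{226469}{3}$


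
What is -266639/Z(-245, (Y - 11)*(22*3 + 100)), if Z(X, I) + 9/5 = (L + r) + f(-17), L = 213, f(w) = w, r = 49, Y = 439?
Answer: -1333195/1216 ≈ -1096.4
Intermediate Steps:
Z(X, I) = 1216/5 (Z(X, I) = -9/5 + ((213 + 49) - 17) = -9/5 + (262 - 17) = -9/5 + 245 = 1216/5)
-266639/Z(-245, (Y - 11)*(22*3 + 100)) = -266639/1216/5 = -266639*5/1216 = -1333195/1216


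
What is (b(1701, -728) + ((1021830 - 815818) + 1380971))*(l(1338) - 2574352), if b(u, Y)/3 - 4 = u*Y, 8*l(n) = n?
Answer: 21911347327871/4 ≈ 5.4778e+12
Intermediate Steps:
l(n) = n/8
b(u, Y) = 12 + 3*Y*u (b(u, Y) = 12 + 3*(u*Y) = 12 + 3*(Y*u) = 12 + 3*Y*u)
(b(1701, -728) + ((1021830 - 815818) + 1380971))*(l(1338) - 2574352) = ((12 + 3*(-728)*1701) + ((1021830 - 815818) + 1380971))*((1/8)*1338 - 2574352) = ((12 - 3714984) + (206012 + 1380971))*(669/4 - 2574352) = (-3714972 + 1586983)*(-10296739/4) = -2127989*(-10296739/4) = 21911347327871/4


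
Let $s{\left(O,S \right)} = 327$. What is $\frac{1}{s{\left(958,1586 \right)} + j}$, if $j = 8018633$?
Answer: $\frac{1}{8018960} \approx 1.247 \cdot 10^{-7}$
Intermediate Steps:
$\frac{1}{s{\left(958,1586 \right)} + j} = \frac{1}{327 + 8018633} = \frac{1}{8018960}$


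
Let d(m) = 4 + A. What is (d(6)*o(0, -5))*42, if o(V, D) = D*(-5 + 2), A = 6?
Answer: 6300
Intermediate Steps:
d(m) = 10 (d(m) = 4 + 6 = 10)
o(V, D) = -3*D (o(V, D) = D*(-3) = -3*D)
(d(6)*o(0, -5))*42 = (10*(-3*(-5)))*42 = (10*15)*42 = 150*42 = 6300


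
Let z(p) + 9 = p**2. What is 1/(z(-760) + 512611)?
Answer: 1/1090202 ≈ 9.1726e-7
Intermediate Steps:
z(p) = -9 + p**2
1/(z(-760) + 512611) = 1/((-9 + (-760)**2) + 512611) = 1/((-9 + 577600) + 512611) = 1/(577591 + 512611) = 1/1090202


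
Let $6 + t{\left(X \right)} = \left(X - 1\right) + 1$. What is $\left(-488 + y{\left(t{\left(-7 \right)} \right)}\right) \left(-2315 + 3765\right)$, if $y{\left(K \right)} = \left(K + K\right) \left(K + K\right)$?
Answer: $272600$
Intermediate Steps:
$t{\left(X \right)} = -6 + X$ ($t{\left(X \right)} = -6 + \left(\left(X - 1\right) + 1\right) = -6 + \left(\left(-1 + X\right) + 1\right) = -6 + X$)
$y{\left(K \right)} = 4 K^{2}$ ($y{\left(K \right)} = 2 K 2 K = 4 K^{2}$)
$\left(-488 + y{\left(t{\left(-7 \right)} \right)}\right) \left(-2315 + 3765\right) = \left(-488 + 4 \left(-6 - 7\right)^{2}\right) \left(-2315 + 3765\right) = \left(-488 + 4 \left(-13\right)^{2}\right) 1450 = \left(-488 + 4 \cdot 169\right) 1450 = \left(-488 + 676\right) 1450 = 188 \cdot 1450 = 272600$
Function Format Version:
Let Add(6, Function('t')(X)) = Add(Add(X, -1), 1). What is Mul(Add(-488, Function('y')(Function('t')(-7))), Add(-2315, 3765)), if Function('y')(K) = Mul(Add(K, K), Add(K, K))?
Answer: 272600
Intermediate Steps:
Function('t')(X) = Add(-6, X) (Function('t')(X) = Add(-6, Add(Add(X, -1), 1)) = Add(-6, Add(Add(-1, X), 1)) = Add(-6, X))
Function('y')(K) = Mul(4, Pow(K, 2)) (Function('y')(K) = Mul(Mul(2, K), Mul(2, K)) = Mul(4, Pow(K, 2)))
Mul(Add(-488, Function('y')(Function('t')(-7))), Add(-2315, 3765)) = Mul(Add(-488, Mul(4, Pow(Add(-6, -7), 2))), Add(-2315, 3765)) = Mul(Add(-488, Mul(4, Pow(-13, 2))), 1450) = Mul(Add(-488, Mul(4, 169)), 1450) = Mul(Add(-488, 676), 1450) = Mul(188, 1450) = 272600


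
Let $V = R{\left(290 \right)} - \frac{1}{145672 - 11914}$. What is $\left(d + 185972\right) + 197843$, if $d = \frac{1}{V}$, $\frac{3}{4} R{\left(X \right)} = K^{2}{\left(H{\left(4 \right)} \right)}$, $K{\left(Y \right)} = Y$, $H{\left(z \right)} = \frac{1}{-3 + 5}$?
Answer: $\frac{17112525533}{44585} \approx 3.8382 \cdot 10^{5}$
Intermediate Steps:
$H{\left(z \right)} = \frac{1}{2}$
$R{\left(X \right)} = \frac{1}{3}$ ($R{\left(X \right)} = \frac{4}{3 \cdot 4} = \frac{4}{3} \cdot \frac{1}{4} = \frac{1}{3}$)
$V = \frac{44585}{133758}$ ($V = \frac{1}{3} - \frac{1}{145672 - 11914} = \frac{1}{3} - \frac{1}{133758} = \frac{44585}{133758} \approx 0.33333$)
$d = \frac{133758}{44585}$ ($d = \frac{1}{\frac{44585}{133758}} = \frac{133758}{44585} \approx 3.0001$)
$\left(d + 185972\right) + 197843 = \left(\frac{133758}{44585} + 185972\right) + 197843 = \frac{8291695378}{44585} + 197843 = \frac{17112525533}{44585}$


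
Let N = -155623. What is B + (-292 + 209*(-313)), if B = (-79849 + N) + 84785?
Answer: -216396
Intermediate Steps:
B = -150687 (B = (-79849 - 155623) + 84785 = -235472 + 84785 = -150687)
B + (-292 + 209*(-313)) = -150687 + (-292 + 209*(-313)) = -150687 + (-292 - 65417) = -150687 - 65709 = -216396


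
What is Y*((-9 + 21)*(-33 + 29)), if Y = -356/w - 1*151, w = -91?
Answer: 642480/91 ≈ 7060.2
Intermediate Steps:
Y = -13385/91 (Y = -356/(-91) - 1*151 = -356*(-1/91) - 151 = 356/91 - 151 = -13385/91 ≈ -147.09)
Y*((-9 + 21)*(-33 + 29)) = -13385*(-9 + 21)*(-33 + 29)/91 = -160620*(-4)/91 = -13385/91*(-48) = 642480/91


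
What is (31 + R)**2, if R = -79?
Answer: 2304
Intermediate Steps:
(31 + R)**2 = (31 - 79)**2 = (-48)**2 = 2304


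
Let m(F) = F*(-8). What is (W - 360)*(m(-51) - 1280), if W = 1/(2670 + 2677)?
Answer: 1678529368/5347 ≈ 3.1392e+5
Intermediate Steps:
m(F) = -8*F
W = 1/5347 ≈ 0.00018702
(W - 360)*(m(-51) - 1280) = (1/5347 - 360)*(-8*(-51) - 1280) = -1924919*(408 - 1280)/5347 = -1924919/5347*(-872) = 1678529368/5347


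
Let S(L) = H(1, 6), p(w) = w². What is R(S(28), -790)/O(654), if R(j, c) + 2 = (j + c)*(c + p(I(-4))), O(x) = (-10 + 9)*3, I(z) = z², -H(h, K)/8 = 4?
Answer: -438946/3 ≈ -1.4632e+5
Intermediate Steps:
H(h, K) = -32 (H(h, K) = -8*4 = -32)
O(x) = -3 (O(x) = -1*3 = -3)
S(L) = -32
R(j, c) = -2 + (256 + c)*(c + j) (R(j, c) = -2 + (j + c)*(c + ((-4)²)²) = -2 + (c + j)*(c + 16²) = -2 + (c + j)*(c + 256) = -2 + (c + j)*(256 + c) = -2 + (256 + c)*(c + j))
R(S(28), -790)/O(654) = (-2 + (-790)² + 256*(-790) + 256*(-32) - 790*(-32))/(-3) = (-2 + 624100 - 202240 - 8192 + 25280)*(-⅓) = 438946*(-⅓) = -438946/3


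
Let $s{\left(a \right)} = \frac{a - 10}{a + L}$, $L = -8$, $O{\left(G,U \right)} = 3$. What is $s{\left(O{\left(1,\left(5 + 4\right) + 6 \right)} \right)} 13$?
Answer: $\frac{91}{5} \approx 18.2$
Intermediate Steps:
$s{\left(a \right)} = \frac{-10 + a}{-8 + a}$ ($s{\left(a \right)} = \frac{a - 10}{a - 8} = \frac{-10 + a}{-8 + a}$)
$s{\left(O{\left(1,\left(5 + 4\right) + 6 \right)} \right)} 13 = \frac{-10 + 3}{-8 + 3} \cdot 13 = \frac{1}{-5} \left(-7\right) 13 = \left(- \frac{1}{5}\right) \left(-7\right) 13 = \frac{7}{5} \cdot 13 = \frac{91}{5}$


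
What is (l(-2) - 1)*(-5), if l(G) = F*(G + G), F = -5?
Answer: -95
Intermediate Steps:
l(G) = -10*G (l(G) = -5*(G + G) = -10*G)
(l(-2) - 1)*(-5) = (-10*(-2) - 1)*(-5) = (20 - 1)*(-5) = 19*(-5) = -95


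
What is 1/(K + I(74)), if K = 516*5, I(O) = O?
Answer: 1/2654 ≈ 0.00037679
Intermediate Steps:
K = 2580
1/(K + I(74)) = 1/(2580 + 74) = 1/2654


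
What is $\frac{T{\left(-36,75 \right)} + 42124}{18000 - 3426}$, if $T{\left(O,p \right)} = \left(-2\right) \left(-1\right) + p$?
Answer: $\frac{14067}{4858} \approx 2.8956$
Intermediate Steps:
$T{\left(O,p \right)} = 2 + p$
$\frac{T{\left(-36,75 \right)} + 42124}{18000 - 3426} = \frac{\left(2 + 75\right) + 42124}{18000 - 3426} = \frac{77 + 42124}{14574} = 42201 \cdot \frac{1}{14574} = \frac{14067}{4858}$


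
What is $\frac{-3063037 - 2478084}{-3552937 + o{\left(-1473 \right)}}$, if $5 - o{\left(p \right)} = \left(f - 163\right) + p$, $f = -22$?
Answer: $\frac{5541121}{3551274} \approx 1.5603$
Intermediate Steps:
$o{\left(p \right)} = 190 - p$ ($o{\left(p \right)} = 5 - \left(\left(-22 - 163\right) + p\right) = 5 - \left(-185 + p\right) = 190 - p$)
$\frac{-3063037 - 2478084}{-3552937 + o{\left(-1473 \right)}} = \frac{-3063037 - 2478084}{-3552937 + \left(190 - -1473\right)} = - \frac{5541121}{-3552937 + \left(190 + 1473\right)} = - \frac{5541121}{-3552937 + 1663} = - \frac{5541121}{-3551274} = \left(-5541121\right) \left(- \frac{1}{3551274}\right) = \frac{5541121}{3551274}$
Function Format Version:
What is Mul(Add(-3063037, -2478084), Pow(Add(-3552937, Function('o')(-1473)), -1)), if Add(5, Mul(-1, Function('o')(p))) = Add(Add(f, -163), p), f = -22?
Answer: Rational(5541121, 3551274) ≈ 1.5603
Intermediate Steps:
Function('o')(p) = Add(190, Mul(-1, p)) (Function('o')(p) = Add(5, Mul(-1, Add(Add(-22, -163), p))) = Add(5, Mul(-1, Add(-185, p))) = Add(5, Add(185, Mul(-1, p))) = Add(190, Mul(-1, p)))
Mul(Add(-3063037, -2478084), Pow(Add(-3552937, Function('o')(-1473)), -1)) = Mul(Add(-3063037, -2478084), Pow(Add(-3552937, Add(190, Mul(-1, -1473))), -1)) = Mul(-5541121, Pow(Add(-3552937, Add(190, 1473)), -1)) = Mul(-5541121, Pow(Add(-3552937, 1663), -1)) = Mul(-5541121, Pow(-3551274, -1)) = Mul(-5541121, Rational(-1, 3551274)) = Rational(5541121, 3551274)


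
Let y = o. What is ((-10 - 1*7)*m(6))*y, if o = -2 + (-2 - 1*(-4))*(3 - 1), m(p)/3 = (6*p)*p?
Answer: -22032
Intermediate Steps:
m(p) = 18*p² (m(p) = 3*((6*p)*p) = 3*(6*p²) = 18*p²)
o = 2 (o = -2 + (-2 + 4)*2 = -2 + 2*2 = -2 + 4 = 2)
y = 2
((-10 - 1*7)*m(6))*y = ((-10 - 1*7)*(18*6²))*2 = ((-10 - 7)*(18*36))*2 = -17*648*2 = -11016*2 = -22032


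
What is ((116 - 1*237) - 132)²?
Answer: 64009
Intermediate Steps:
((116 - 1*237) - 132)² = ((116 - 237) - 132)² = (-121 - 132)² = (-253)² = 64009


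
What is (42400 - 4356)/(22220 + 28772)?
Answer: 9511/12748 ≈ 0.74608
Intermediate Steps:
(42400 - 4356)/(22220 + 28772) = 38044/50992 = 38044*(1/50992) = 9511/12748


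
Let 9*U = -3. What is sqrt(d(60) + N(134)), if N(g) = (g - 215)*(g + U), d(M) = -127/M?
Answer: I*sqrt(9746205)/30 ≈ 104.06*I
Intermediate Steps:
U = -1/3 (U = (1/9)*(-3) = -1/3 ≈ -0.33333)
N(g) = (-215 + g)*(-1/3 + g) (N(g) = (g - 215)*(g - 1/3) = (-215 + g)*(-1/3 + g))
sqrt(d(60) + N(134)) = sqrt(-127/60 + (215/3 + 134**2 - 646/3*134)) = sqrt(-127*1/60 + (215/3 + 17956 - 86564/3)) = sqrt(-127/60 - 10827) = sqrt(-649747/60) = I*sqrt(9746205)/30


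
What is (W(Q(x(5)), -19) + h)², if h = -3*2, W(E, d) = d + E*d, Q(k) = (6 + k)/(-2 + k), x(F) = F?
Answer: 80656/9 ≈ 8961.8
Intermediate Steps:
Q(k) = (6 + k)/(-2 + k)
h = -6
(W(Q(x(5)), -19) + h)² = (-19*(1 + (6 + 5)/(-2 + 5)) - 6)² = (-19*(1 + 11/3) - 6)² = (-19*14/3 - 6)² = (-266/3 - 6)² = (-284/3)² = 80656/9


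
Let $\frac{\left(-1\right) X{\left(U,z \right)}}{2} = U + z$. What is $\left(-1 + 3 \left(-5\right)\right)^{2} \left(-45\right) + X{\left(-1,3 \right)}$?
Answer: $-11524$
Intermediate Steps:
$X{\left(U,z \right)} = - 2 U - 2 z$ ($X{\left(U,z \right)} = - 2 \left(U + z\right) = - 2 U - 2 z$)
$\left(-1 + 3 \left(-5\right)\right)^{2} \left(-45\right) + X{\left(-1,3 \right)} = \left(-1 + 3 \left(-5\right)\right)^{2} \left(-45\right) - 4 = \left(-1 - 15\right)^{2} \left(-45\right) + \left(2 - 6\right) = \left(-16\right)^{2} \left(-45\right) - 4 = 256 \left(-45\right) - 4 = -11520 - 4 = -11524$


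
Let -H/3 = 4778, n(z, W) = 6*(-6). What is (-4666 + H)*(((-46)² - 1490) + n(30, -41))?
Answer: -11210000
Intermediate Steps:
n(z, W) = -36
H = -14334 (H = -3*4778 = -14334)
(-4666 + H)*(((-46)² - 1490) + n(30, -41)) = (-4666 - 14334)*(((-46)² - 1490) - 36) = -19000*((2116 - 1490) - 36) = -19000*(626 - 36) = -19000*590 = -11210000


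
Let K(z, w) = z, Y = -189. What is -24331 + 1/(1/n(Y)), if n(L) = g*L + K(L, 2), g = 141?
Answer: -51169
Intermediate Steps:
n(L) = 142*L (n(L) = 141*L + L = 142*L)
-24331 + 1/(1/n(Y)) = -24331 + 1/(1/(142*(-189))) = -24331 + 1/(1/(-26838)) = -24331 + 1/(-1/26838) = -24331 - 26838 = -51169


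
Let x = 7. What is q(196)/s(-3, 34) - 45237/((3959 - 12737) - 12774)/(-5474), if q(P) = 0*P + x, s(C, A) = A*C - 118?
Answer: -4096969/127228640 ≈ -0.032202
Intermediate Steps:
s(C, A) = -118 + A*C
q(P) = 7 (q(P) = 0*P + 7 = 0 + 7 = 7)
q(196)/s(-3, 34) - 45237/((3959 - 12737) - 12774)/(-5474) = 7/(-118 + 34*(-3)) - 45237/((3959 - 12737) - 12774)/(-5474) = 7/(-118 - 102) - 45237/(-8778 - 12774)*(-1/5474) = 7/(-220) - 45237/(-21552)*(-1/5474) = 7*(-1/220) - 45237*(-1/21552)*(-1/5474) = -7/220 + (15079/7184)*(-1/5474) = -7/220 - 887/2313248 = -4096969/127228640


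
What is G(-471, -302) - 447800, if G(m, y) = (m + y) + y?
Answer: -448875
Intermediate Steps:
G(m, y) = m + 2*y
G(-471, -302) - 447800 = (-471 + 2*(-302)) - 447800 = (-471 - 604) - 447800 = -1075 - 447800 = -448875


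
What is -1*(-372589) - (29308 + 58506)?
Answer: 284775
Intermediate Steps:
-1*(-372589) - (29308 + 58506) = 372589 - 1*87814 = 372589 - 87814 = 284775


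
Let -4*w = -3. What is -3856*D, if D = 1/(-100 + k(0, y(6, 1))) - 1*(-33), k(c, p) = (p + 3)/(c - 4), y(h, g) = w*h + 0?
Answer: -103676272/815 ≈ -1.2721e+5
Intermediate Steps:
w = ¾ (w = -¼*(-3) = ¾ ≈ 0.75000)
y(h, g) = 3*h/4 (y(h, g) = 3*h/4 + 0 = 3*h/4)
k(c, p) = (3 + p)/(-4 + c)
D = 26887/815 (D = 1/(-100 + (3 + (¾)*6)/(-4 + 0)) - 1*(-33) = 1/(-100 + (3 + 9/2)/(-4)) + 33 = 1/(-100 - ¼*15/2) + 33 = 1/(-100 - 15/8) + 33 = 1/(-815/8) + 33 = -8/815 + 33 = 26887/815 ≈ 32.990)
-3856*D = -3856*26887/815 = -103676272/815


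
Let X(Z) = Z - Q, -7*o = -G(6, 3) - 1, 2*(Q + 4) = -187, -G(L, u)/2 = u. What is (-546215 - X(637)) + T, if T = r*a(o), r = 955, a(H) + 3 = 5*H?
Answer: -7745153/14 ≈ -5.5323e+5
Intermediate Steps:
G(L, u) = -2*u
Q = -195/2 (Q = -4 + (½)*(-187) = -4 - 187/2 = -195/2 ≈ -97.500)
o = -5/7 (o = -(-(-2)*3 - 1)/7 = -(-1*(-6) - 1)/7 = -(6 - 1)/7 = -⅐*5 = -5/7 ≈ -0.71429)
X(Z) = 195/2 + Z (X(Z) = Z - 1*(-195/2) = Z + 195/2 = 195/2 + Z)
a(H) = -3 + 5*H
T = -43930/7 (T = 955*(-3 + 5*(-5/7)) = 955*(-3 - 25/7) = 955*(-46/7) = -43930/7 ≈ -6275.7)
(-546215 - X(637)) + T = (-546215 - (195/2 + 637)) - 43930/7 = (-546215 - 1*1469/2) - 43930/7 = (-546215 - 1469/2) - 43930/7 = -1093899/2 - 43930/7 = -7745153/14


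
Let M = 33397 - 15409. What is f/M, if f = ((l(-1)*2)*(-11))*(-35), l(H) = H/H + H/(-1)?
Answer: 385/4497 ≈ 0.085613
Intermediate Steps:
l(H) = 1 - H (l(H) = 1 + H*(-1) = 1 - H)
M = 17988
f = 1540 (f = (((1 - 1*(-1))*2)*(-11))*(-35) = (((1 + 1)*2)*(-11))*(-35) = ((2*2)*(-11))*(-35) = (4*(-11))*(-35) = -44*(-35) = 1540)
f/M = 1540/17988 = 1540*(1/17988) = 385/4497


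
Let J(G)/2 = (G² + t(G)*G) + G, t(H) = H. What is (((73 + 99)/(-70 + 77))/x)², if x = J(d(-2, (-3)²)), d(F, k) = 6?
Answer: 1849/74529 ≈ 0.024809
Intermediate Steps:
J(G) = 2*G + 4*G² (J(G) = 2*((G² + G*G) + G) = 2*((G² + G²) + G) = 2*(2*G² + G) = 2*(G + 2*G²) = 2*G + 4*G²)
x = 156 (x = 2*6*(1 + 2*6) = 2*6*(1 + 12) = 2*6*13 = 156)
(((73 + 99)/(-70 + 77))/x)² = (((73 + 99)/(-70 + 77))/156)² = ((172/7)*(1/156))² = (43/273)² = 1849/74529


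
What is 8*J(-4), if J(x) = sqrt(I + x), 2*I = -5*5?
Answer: 4*I*sqrt(66) ≈ 32.496*I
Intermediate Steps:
I = -25/2 (I = (-5*5)/2 = (1/2)*(-25) = -25/2 ≈ -12.500)
J(x) = sqrt(-25/2 + x)
8*J(-4) = 8*(sqrt(-50 + 4*(-4))/2) = 8*(sqrt(-50 - 16)/2) = 8*(sqrt(-66)/2) = 8*((I*sqrt(66))/2) = 8*(I*sqrt(66)/2) = 4*I*sqrt(66)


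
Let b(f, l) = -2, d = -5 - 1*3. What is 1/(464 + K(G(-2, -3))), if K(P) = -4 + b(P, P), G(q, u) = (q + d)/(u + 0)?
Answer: 1/458 ≈ 0.0021834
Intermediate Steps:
d = -8 (d = -5 - 3 = -8)
G(q, u) = (-8 + q)/u (G(q, u) = (q - 8)/(u + 0) = (-8 + q)/u)
K(P) = -6 (K(P) = -4 - 2 = -6)
1/(464 + K(G(-2, -3))) = 1/(464 - 6) = 1/458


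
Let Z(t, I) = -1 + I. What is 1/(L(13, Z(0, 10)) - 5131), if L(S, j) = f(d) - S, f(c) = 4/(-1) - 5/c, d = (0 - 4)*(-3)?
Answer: -12/61781 ≈ -0.00019423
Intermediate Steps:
d = 12 (d = -4*(-3) = 12)
f(c) = -4 - 5/c (f(c) = 4*(-1) - 5/c = -4 - 5/c)
L(S, j) = -53/12 - S (L(S, j) = (-4 - 5/12) - S = -53/12 - S)
1/(L(13, Z(0, 10)) - 5131) = 1/((-53/12 - 1*13) - 5131) = 1/((-53/12 - 13) - 5131) = 1/(-209/12 - 5131) = 1/(-61781/12) = -12/61781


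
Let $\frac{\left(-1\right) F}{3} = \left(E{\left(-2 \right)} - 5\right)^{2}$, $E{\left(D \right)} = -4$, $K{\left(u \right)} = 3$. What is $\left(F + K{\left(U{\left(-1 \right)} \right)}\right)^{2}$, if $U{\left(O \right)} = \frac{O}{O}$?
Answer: $57600$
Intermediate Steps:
$U{\left(O \right)} = 1$
$F = -243$ ($F = - 3 \left(-4 - 5\right)^{2} = - 3 \left(-9\right)^{2} = \left(-3\right) 81 = -243$)
$\left(F + K{\left(U{\left(-1 \right)} \right)}\right)^{2} = \left(-243 + 3\right)^{2} = \left(-240\right)^{2} = 57600$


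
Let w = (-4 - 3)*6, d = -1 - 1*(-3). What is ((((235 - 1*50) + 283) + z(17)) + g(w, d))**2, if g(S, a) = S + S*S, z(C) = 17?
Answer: 4870849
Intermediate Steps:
d = 2 (d = -1 + 3 = 2)
w = -42 (w = -7*6 = -42)
g(S, a) = S + S**2
((((235 - 1*50) + 283) + z(17)) + g(w, d))**2 = ((((235 - 1*50) + 283) + 17) - 42*(1 - 42))**2 = ((((235 - 50) + 283) + 17) - 42*(-41))**2 = (((185 + 283) + 17) + 1722)**2 = ((468 + 17) + 1722)**2 = (485 + 1722)**2 = 2207**2 = 4870849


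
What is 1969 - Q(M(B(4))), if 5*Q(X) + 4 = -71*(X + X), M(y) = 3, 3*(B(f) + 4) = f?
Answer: 2055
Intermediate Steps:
B(f) = -4 + f/3
Q(X) = -⅘ - 142*X/5 (Q(X) = -⅘ + (-71*(X + X))/5 = -⅘ + (-142*X)/5 = -⅘ - 142*X/5)
1969 - Q(M(B(4))) = 1969 - (-⅘ - 142/5*3) = 1969 - (-⅘ - 426/5) = 1969 - 1*(-86) = 1969 + 86 = 2055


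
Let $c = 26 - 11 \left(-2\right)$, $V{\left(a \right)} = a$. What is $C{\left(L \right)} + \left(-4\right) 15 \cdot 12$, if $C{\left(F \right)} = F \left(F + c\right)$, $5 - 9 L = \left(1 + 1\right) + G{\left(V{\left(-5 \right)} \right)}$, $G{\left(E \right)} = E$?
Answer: $- \frac{54800}{81} \approx -676.54$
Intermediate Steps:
$c = 48$ ($c = 26 - -22 = 26 + 22 = 48$)
$L = \frac{8}{9}$ ($L = \frac{5}{9} - \frac{\left(1 + 1\right) - 5}{9} = \frac{5}{9} - \frac{2 - 5}{9} = \frac{5}{9} - - \frac{1}{3} = \frac{5}{9} + \frac{1}{3} = \frac{8}{9} \approx 0.88889$)
$C{\left(F \right)} = F \left(48 + F\right)$ ($C{\left(F \right)} = F \left(F + 48\right) = F \left(48 + F\right)$)
$C{\left(L \right)} + \left(-4\right) 15 \cdot 12 = \frac{8 \left(48 + \frac{8}{9}\right)}{9} + \left(-4\right) 15 \cdot 12 = \frac{8}{9} \cdot \frac{440}{9} - 720 = \frac{3520}{81} - 720 = - \frac{54800}{81}$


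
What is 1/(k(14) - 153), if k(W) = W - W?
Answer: -1/153 ≈ -0.0065359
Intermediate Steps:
k(W) = 0
1/(k(14) - 153) = 1/(0 - 153) = 1/(-153) = -1/153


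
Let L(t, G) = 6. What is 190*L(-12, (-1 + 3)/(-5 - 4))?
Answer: 1140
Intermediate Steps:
190*L(-12, (-1 + 3)/(-5 - 4)) = 190*6 = 1140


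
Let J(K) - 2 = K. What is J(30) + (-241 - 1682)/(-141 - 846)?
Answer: 11169/329 ≈ 33.948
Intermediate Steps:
J(K) = 2 + K
J(30) + (-241 - 1682)/(-141 - 846) = (2 + 30) + (-241 - 1682)/(-141 - 846) = 32 - 1923/(-987) = 32 - 1923*(-1/987) = 32 + 641/329 = 11169/329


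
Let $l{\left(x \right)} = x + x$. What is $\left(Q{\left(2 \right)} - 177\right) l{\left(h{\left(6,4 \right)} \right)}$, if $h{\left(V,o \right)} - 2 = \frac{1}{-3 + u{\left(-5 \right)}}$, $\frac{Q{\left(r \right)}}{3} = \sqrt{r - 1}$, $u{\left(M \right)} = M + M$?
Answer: $- \frac{8700}{13} \approx -669.23$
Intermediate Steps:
$u{\left(M \right)} = 2 M$
$Q{\left(r \right)} = 3 \sqrt{-1 + r}$ ($Q{\left(r \right)} = 3 \sqrt{r - 1} = 3 \sqrt{-1 + r}$)
$h{\left(V,o \right)} = \frac{25}{13}$ ($h{\left(V,o \right)} = 2 + \frac{1}{-3 + 2 \left(-5\right)} = 2 + \frac{1}{-3 - 10} = 2 + \frac{1}{-13} = 2 - \frac{1}{13} = \frac{25}{13}$)
$l{\left(x \right)} = 2 x$
$\left(Q{\left(2 \right)} - 177\right) l{\left(h{\left(6,4 \right)} \right)} = \left(3 \sqrt{-1 + 2} - 177\right) 2 \cdot \frac{25}{13} = \left(3 \sqrt{1} - 177\right) \frac{50}{13} = \left(3 \cdot 1 - 177\right) \frac{50}{13} = \left(3 - 177\right) \frac{50}{13} = \left(-174\right) \frac{50}{13} = - \frac{8700}{13}$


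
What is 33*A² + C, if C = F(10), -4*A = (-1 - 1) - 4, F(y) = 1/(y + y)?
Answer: 743/10 ≈ 74.300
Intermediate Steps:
F(y) = 1/(2*y)
A = 3/2 (A = -((-1 - 1) - 4)/4 = -(-2 - 4)/4 = -¼*(-6) = 3/2 ≈ 1.5000)
C = 1/20 (C = (½)/10 = (½)*(⅒) = 1/20 ≈ 0.050000)
33*A² + C = 33*(3/2)² + 1/20 = 33*(9/4) + 1/20 = 297/4 + 1/20 = 743/10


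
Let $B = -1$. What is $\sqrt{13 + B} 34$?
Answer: $68 \sqrt{3} \approx 117.78$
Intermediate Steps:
$\sqrt{13 + B} 34 = \sqrt{13 - 1} \cdot 34 = \sqrt{12} \cdot 34 = 2 \sqrt{3} \cdot 34 = 68 \sqrt{3}$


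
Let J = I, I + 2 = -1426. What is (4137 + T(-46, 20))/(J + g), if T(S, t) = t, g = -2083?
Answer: -4157/3511 ≈ -1.1840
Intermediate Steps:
I = -1428 (I = -2 - 1426 = -1428)
J = -1428
(4137 + T(-46, 20))/(J + g) = (4137 + 20)/(-1428 - 2083) = 4157/(-3511) = 4157*(-1/3511) = -4157/3511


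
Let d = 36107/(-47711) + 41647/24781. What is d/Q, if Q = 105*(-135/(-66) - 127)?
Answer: -1601970260/22751504817713 ≈ -7.0412e-5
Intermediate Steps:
Q = -288645/22 (Q = 105*(-135*(-1/66) - 127) = 105*(45/22 - 127) = 105*(-2749/22) = -288645/22 ≈ -13120.)
d = 1092252450/1182326291 (d = 36107*(-1/47711) + 41647*(1/24781) = -36107/47711 + 41647/24781 = 1092252450/1182326291 ≈ 0.92382)
d/Q = 1092252450/(1182326291*(-288645/22)) = (1092252450/1182326291)*(-22/288645) = -1601970260/22751504817713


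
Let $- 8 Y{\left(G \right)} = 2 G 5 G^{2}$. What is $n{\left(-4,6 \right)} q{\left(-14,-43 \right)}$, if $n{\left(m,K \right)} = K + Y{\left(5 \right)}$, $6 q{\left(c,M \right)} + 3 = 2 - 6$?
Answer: $\frac{4207}{24} \approx 175.29$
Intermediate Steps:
$Y{\left(G \right)} = - \frac{5 G^{3}}{4}$ ($Y{\left(G \right)} = - \frac{2 G 5 G^{2}}{8} = - \frac{10 G G^{2}}{8} = - \frac{10 G^{3}}{8} = - \frac{5 G^{3}}{4}$)
$q{\left(c,M \right)} = - \frac{7}{6}$ ($q{\left(c,M \right)} = - \frac{1}{2} + \frac{2 - 6}{6} = - \frac{1}{2} + \frac{1}{6} \left(-4\right) = - \frac{1}{2} - \frac{2}{3} = - \frac{7}{6}$)
$n{\left(m,K \right)} = - \frac{625}{4} + K$ ($n{\left(m,K \right)} = K - \frac{5 \cdot 5^{3}}{4} = K - \frac{625}{4} = - \frac{625}{4} + K$)
$n{\left(-4,6 \right)} q{\left(-14,-43 \right)} = \left(- \frac{625}{4} + 6\right) \left(- \frac{7}{6}\right) = \left(- \frac{601}{4}\right) \left(- \frac{7}{6}\right) = \frac{4207}{24}$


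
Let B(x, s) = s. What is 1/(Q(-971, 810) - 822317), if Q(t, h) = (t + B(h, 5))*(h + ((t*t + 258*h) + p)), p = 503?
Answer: -1/1114749761 ≈ -8.9706e-10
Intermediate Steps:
Q(t, h) = (5 + t)*(503 + t**2 + 259*h) (Q(t, h) = (t + 5)*(h + ((t*t + 258*h) + 503)) = (5 + t)*(h + ((t**2 + 258*h) + 503)) = (5 + t)*(h + (503 + t**2 + 258*h)) = (5 + t)*(503 + t**2 + 259*h))
1/(Q(-971, 810) - 822317) = 1/((2515 + (-971)**3 + 5*(-971)**2 + 503*(-971) + 1295*810 + 259*810*(-971)) - 822317) = 1/((2515 - 915498611 + 5*942841 - 488413 + 1048950 - 203706090) - 822317) = 1/((2515 - 915498611 + 4714205 - 488413 + 1048950 - 203706090) - 822317) = 1/(-1113927444 - 822317) = 1/(-1114749761) = -1/1114749761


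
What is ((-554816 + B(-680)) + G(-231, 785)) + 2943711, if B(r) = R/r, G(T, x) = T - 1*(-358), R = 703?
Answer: 1624534257/680 ≈ 2.3890e+6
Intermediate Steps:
G(T, x) = 358 + T (G(T, x) = T + 358 = 358 + T)
B(r) = 703/r
((-554816 + B(-680)) + G(-231, 785)) + 2943711 = ((-554816 + 703/(-680)) + (358 - 231)) + 2943711 = ((-554816 + 703*(-1/680)) + 127) + 2943711 = ((-554816 - 703/680) + 127) + 2943711 = (-377275583/680 + 127) + 2943711 = -377189223/680 + 2943711 = 1624534257/680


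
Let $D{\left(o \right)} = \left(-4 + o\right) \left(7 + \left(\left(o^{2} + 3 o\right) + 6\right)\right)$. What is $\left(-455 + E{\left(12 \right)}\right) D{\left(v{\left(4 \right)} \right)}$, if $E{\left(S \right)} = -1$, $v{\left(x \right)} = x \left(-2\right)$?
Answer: $290016$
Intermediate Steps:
$v{\left(x \right)} = - 2 x$
$D{\left(o \right)} = \left(-4 + o\right) \left(13 + o^{2} + 3 o\right)$ ($D{\left(o \right)} = \left(-4 + o\right) \left(7 + \left(6 + o^{2} + 3 o\right)\right) = \left(-4 + o\right) \left(13 + o^{2} + 3 o\right)$)
$\left(-455 + E{\left(12 \right)}\right) D{\left(v{\left(4 \right)} \right)} = \left(-455 - 1\right) \left(-52 - 8 + \left(\left(-2\right) 4\right)^{3} - \left(\left(-2\right) 4\right)^{2}\right) = - 456 \left(-52 - 8 + \left(-8\right)^{3} - \left(-8\right)^{2}\right) = - 456 \left(-52 - 8 - 512 - 64\right) = \left(-456\right) \left(-636\right) = 290016$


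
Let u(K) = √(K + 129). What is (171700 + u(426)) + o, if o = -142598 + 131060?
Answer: 160162 + √555 ≈ 1.6019e+5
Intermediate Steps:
o = -11538
u(K) = √(129 + K)
(171700 + u(426)) + o = (171700 + √(129 + 426)) - 11538 = (171700 + √555) - 11538 = 160162 + √555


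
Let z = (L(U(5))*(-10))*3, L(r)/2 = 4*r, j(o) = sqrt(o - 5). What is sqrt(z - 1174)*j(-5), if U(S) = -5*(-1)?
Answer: -2*sqrt(5935) ≈ -154.08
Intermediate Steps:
j(o) = sqrt(-5 + o)
U(S) = 5
L(r) = 8*r (L(r) = 2*(4*r) = 8*r)
z = -1200 (z = ((8*5)*(-10))*3 = (40*(-10))*3 = -400*3 = -1200)
sqrt(z - 1174)*j(-5) = sqrt(-1200 - 1174)*sqrt(-5 - 5) = sqrt(-2374)*sqrt(-10) = (I*sqrt(2374))*(I*sqrt(10)) = -2*sqrt(5935)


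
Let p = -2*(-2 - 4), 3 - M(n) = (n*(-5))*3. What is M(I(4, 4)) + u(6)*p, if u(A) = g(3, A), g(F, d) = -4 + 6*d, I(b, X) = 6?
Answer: 477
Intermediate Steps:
u(A) = -4 + 6*A
M(n) = 3 + 15*n (M(n) = 3 - n*(-5)*3 = 3 - (-5*n)*3 = 3 - (-15)*n = 3 + 15*n)
p = 12 (p = -2*(-6) = 12)
M(I(4, 4)) + u(6)*p = (3 + 15*6) + (-4 + 6*6)*12 = (3 + 90) + (-4 + 36)*12 = 93 + 32*12 = 93 + 384 = 477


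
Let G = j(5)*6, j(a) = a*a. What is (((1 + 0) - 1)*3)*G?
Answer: 0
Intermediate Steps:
j(a) = a²
G = 150 (G = 5²*6 = 25*6 = 150)
(((1 + 0) - 1)*3)*G = (((1 + 0) - 1)*3)*150 = ((1 - 1)*3)*150 = (0*3)*150 = 0*150 = 0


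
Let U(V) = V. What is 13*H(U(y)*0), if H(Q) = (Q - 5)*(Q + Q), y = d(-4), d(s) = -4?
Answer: 0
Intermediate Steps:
y = -4
H(Q) = 2*Q*(-5 + Q) (H(Q) = (-5 + Q)*(2*Q) = 2*Q*(-5 + Q))
13*H(U(y)*0) = 13*(2*(-4*0)*(-5 - 4*0)) = 13*(2*0*(-5 + 0)) = 13*(2*0*(-5)) = 13*0 = 0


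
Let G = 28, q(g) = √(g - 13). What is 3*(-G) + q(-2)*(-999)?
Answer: -84 - 999*I*√15 ≈ -84.0 - 3869.1*I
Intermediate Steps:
q(g) = √(-13 + g)
3*(-G) + q(-2)*(-999) = 3*(-1*28) + √(-13 - 2)*(-999) = 3*(-28) + √(-15)*(-999) = -84 + (I*√15)*(-999) = -84 - 999*I*√15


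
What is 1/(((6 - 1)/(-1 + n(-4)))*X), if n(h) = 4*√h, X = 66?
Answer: -1/330 + 4*I/165 ≈ -0.0030303 + 0.024242*I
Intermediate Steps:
1/(((6 - 1)/(-1 + n(-4)))*X) = 1/(((6 - 1)/(-1 + 4*√(-4)))*66) = 1/((5/(-1 + 4*(2*I)))*66) = 1/((5/(-1 + 8*I))*66) = 1/((5*((-1 - 8*I)/65))*66) = 1/(((-1 - 8*I)/13)*66) = 1/(66*(-1 - 8*I)/13) = -1/330 + 4*I/165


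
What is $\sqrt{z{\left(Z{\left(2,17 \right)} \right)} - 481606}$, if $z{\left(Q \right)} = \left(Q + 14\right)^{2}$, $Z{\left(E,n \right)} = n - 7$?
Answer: $i \sqrt{481030} \approx 693.56 i$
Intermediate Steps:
$Z{\left(E,n \right)} = -7 + n$ ($Z{\left(E,n \right)} = n - 7 = -7 + n$)
$z{\left(Q \right)} = \left(14 + Q\right)^{2}$
$\sqrt{z{\left(Z{\left(2,17 \right)} \right)} - 481606} = \sqrt{\left(14 + \left(-7 + 17\right)\right)^{2} - 481606} = \sqrt{\left(14 + 10\right)^{2} - 481606} = \sqrt{24^{2} - 481606} = \sqrt{576 - 481606} = \sqrt{-481030} = i \sqrt{481030}$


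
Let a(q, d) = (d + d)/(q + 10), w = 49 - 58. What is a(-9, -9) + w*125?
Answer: -1143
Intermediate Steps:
w = -9
a(q, d) = 2*d/(10 + q) (a(q, d) = (2*d)/(10 + q) = 2*d/(10 + q))
a(-9, -9) + w*125 = 2*(-9)/(10 - 9) - 9*125 = 2*(-9)/1 - 1125 = 2*(-9)*1 - 1125 = -18 - 1125 = -1143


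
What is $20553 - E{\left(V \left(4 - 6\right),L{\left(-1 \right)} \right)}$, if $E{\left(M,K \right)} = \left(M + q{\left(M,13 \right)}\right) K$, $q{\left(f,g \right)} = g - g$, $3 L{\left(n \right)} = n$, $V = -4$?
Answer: $\frac{61667}{3} \approx 20556.0$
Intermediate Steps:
$L{\left(n \right)} = \frac{n}{3}$
$q{\left(f,g \right)} = 0$
$E{\left(M,K \right)} = K M$ ($E{\left(M,K \right)} = \left(M + 0\right) K = M K = K M$)
$20553 - E{\left(V \left(4 - 6\right),L{\left(-1 \right)} \right)} = 20553 - \frac{1}{3} \left(-1\right) \left(- 4 \left(4 - 6\right)\right) = 20553 - - \frac{\left(-4\right) \left(-2\right)}{3} = 20553 - \left(- \frac{1}{3}\right) 8 = 20553 - - \frac{8}{3} = 20553 + \frac{8}{3} = \frac{61667}{3}$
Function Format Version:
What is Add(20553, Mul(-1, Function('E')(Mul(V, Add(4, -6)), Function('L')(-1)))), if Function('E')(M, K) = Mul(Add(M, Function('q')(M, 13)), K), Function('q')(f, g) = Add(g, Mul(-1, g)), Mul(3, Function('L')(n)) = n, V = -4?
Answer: Rational(61667, 3) ≈ 20556.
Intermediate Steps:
Function('L')(n) = Mul(Rational(1, 3), n)
Function('q')(f, g) = 0
Function('E')(M, K) = Mul(K, M) (Function('E')(M, K) = Mul(Add(M, 0), K) = Mul(M, K) = Mul(K, M))
Add(20553, Mul(-1, Function('E')(Mul(V, Add(4, -6)), Function('L')(-1)))) = Add(20553, Mul(-1, Mul(Mul(Rational(1, 3), -1), Mul(-4, Add(4, -6))))) = Add(20553, Mul(-1, Mul(Rational(-1, 3), Mul(-4, -2)))) = Add(20553, Mul(-1, Mul(Rational(-1, 3), 8))) = Add(20553, Mul(-1, Rational(-8, 3))) = Add(20553, Rational(8, 3)) = Rational(61667, 3)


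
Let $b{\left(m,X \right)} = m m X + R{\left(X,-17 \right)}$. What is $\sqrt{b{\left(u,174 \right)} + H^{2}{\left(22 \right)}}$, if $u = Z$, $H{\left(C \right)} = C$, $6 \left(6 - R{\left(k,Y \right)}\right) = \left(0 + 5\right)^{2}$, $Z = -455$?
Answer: $\frac{\sqrt{1296822090}}{6} \approx 6001.9$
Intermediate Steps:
$R{\left(k,Y \right)} = \frac{11}{6}$ ($R{\left(k,Y \right)} = 6 - \frac{\left(0 + 5\right)^{2}}{6} = 6 - \frac{5^{2}}{6} = 6 - \frac{25}{6} = \frac{11}{6}$)
$u = -455$
$b{\left(m,X \right)} = \frac{11}{6} + X m^{2}$ ($b{\left(m,X \right)} = m m X + \frac{11}{6} = m^{2} X + \frac{11}{6} = X m^{2} + \frac{11}{6} = \frac{11}{6} + X m^{2}$)
$\sqrt{b{\left(u,174 \right)} + H^{2}{\left(22 \right)}} = \sqrt{\left(\frac{11}{6} + 174 \left(-455\right)^{2}\right) + 22^{2}} = \sqrt{\left(\frac{11}{6} + 174 \cdot 207025\right) + 484} = \sqrt{\left(\frac{11}{6} + 36022350\right) + 484} = \sqrt{\frac{216134111}{6} + 484} = \sqrt{\frac{216137015}{6}} = \frac{\sqrt{1296822090}}{6}$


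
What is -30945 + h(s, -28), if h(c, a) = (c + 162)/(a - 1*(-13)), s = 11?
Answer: -464348/15 ≈ -30957.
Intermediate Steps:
h(c, a) = (162 + c)/(13 + a) (h(c, a) = (162 + c)/(a + 13) = (162 + c)/(13 + a))
-30945 + h(s, -28) = -30945 + (162 + 11)/(13 - 28) = -30945 + 173/(-15) = -30945 - 1/15*173 = -30945 - 173/15 = -464348/15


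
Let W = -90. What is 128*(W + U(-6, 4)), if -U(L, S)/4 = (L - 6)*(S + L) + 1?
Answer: -24320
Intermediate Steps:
U(L, S) = -4 - 4*(-6 + L)*(L + S) (U(L, S) = -4*((L - 6)*(S + L) + 1) = -4*((-6 + L)*(L + S) + 1) = -4*(1 + (-6 + L)*(L + S)) = -4 - 4*(-6 + L)*(L + S))
128*(W + U(-6, 4)) = 128*(-90 + (-4 - 4*(-6)² + 24*(-6) + 24*4 - 4*(-6)*4)) = 128*(-90 + (-4 - 4*36 - 144 + 96 + 96)) = 128*(-90 + (-4 - 144 - 144 + 96 + 96)) = 128*(-90 - 100) = 128*(-190) = -24320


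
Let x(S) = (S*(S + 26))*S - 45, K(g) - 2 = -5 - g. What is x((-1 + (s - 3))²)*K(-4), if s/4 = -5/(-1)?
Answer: 18481107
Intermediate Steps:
s = 20 (s = 4*(-5/(-1)) = 4*(-5*(-1)) = 4*5 = 20)
K(g) = -3 - g (K(g) = 2 + (-5 - g) = -3 - g)
x(S) = -45 + S²*(26 + S) (x(S) = (S*(26 + S))*S - 45 = S²*(26 + S) - 45 = -45 + S²*(26 + S))
x((-1 + (s - 3))²)*K(-4) = (-45 + ((-1 + (20 - 3))²)³ + 26*((-1 + (20 - 3))²)²)*(-3 - 1*(-4)) = (-45 + ((-1 + 17)²)³ + 26*((-1 + 17)²)²)*(-3 + 4) = (-45 + (16²)³ + 26*(16²)²)*1 = (-45 + 256³ + 26*256²)*1 = (-45 + 16777216 + 26*65536)*1 = (-45 + 16777216 + 1703936)*1 = 18481107*1 = 18481107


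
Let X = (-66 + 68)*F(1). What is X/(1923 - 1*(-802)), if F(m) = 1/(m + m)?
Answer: 1/2725 ≈ 0.00036697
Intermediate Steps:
F(m) = 1/(2*m)
X = 1 (X = (-66 + 68)*((½)/1) = 2*((½)*1) = 2*(½) = 1)
X/(1923 - 1*(-802)) = 1/(1923 - 1*(-802)) = 1/(1923 + 802) = 1/2725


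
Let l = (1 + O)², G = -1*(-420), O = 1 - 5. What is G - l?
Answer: 411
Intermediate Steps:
O = -4
G = 420
l = 9 (l = (1 - 4)² = (-3)² = 9)
G - l = 420 - 1*9 = 420 - 9 = 411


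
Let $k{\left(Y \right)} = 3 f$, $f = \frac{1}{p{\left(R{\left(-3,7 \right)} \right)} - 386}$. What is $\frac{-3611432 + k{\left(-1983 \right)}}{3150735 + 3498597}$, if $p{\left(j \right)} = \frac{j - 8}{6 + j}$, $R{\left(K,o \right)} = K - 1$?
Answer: $- \frac{1415681347}{2606538144} \approx -0.54313$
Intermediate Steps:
$R{\left(K,o \right)} = -1 + K$
$p{\left(j \right)} = \frac{-8 + j}{6 + j}$
$f = - \frac{1}{392}$ ($f = \frac{1}{\frac{-8 - 4}{6 - 4} - 386} = \frac{1}{\frac{1}{2} \left(-12\right) - 386} = \frac{1}{-6 - 386} = \frac{1}{-392} = - \frac{1}{392} \approx -0.002551$)
$k{\left(Y \right)} = - \frac{3}{392}$ ($k{\left(Y \right)} = 3 \left(- \frac{1}{392}\right) = - \frac{3}{392}$)
$\frac{-3611432 + k{\left(-1983 \right)}}{3150735 + 3498597} = \frac{-3611432 - \frac{3}{392}}{3150735 + 3498597} = - \frac{1415681347}{392 \cdot 6649332} = \left(- \frac{1415681347}{392}\right) \frac{1}{6649332} = - \frac{1415681347}{2606538144}$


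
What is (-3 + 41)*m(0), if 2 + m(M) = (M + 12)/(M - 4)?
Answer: -190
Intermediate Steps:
m(M) = -2 + (12 + M)/(-4 + M) (m(M) = -2 + (M + 12)/(M - 4) = -2 + (12 + M)/(-4 + M))
(-3 + 41)*m(0) = (-3 + 41)*((20 - 1*0)/(-4 + 0)) = 38*((20 + 0)/(-4)) = 38*(-1/4*20) = 38*(-5) = -190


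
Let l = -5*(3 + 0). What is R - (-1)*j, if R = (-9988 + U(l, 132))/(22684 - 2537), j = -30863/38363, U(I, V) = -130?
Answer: -1009953695/772899361 ≈ -1.3067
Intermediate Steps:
l = -15 (l = -5*3 = -15)
j = -30863/38363 (j = -30863*1/38363 = -30863/38363 ≈ -0.80450)
R = -10118/20147 (R = (-9988 - 130)/(22684 - 2537) = -10118/20147 ≈ -0.50221)
R - (-1)*j = -10118/20147 - (-1)*(-30863)/38363 = -10118/20147 - 1*30863/38363 = -10118/20147 - 30863/38363 = -1009953695/772899361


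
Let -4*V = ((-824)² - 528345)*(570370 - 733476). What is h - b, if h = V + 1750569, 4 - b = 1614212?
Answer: 12291139497/2 ≈ 6.1456e+9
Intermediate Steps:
b = -1614208 (b = 4 - 1*1614212 = 4 - 1614212 = -1614208)
V = 12284409943/2 (V = -((-824)² - 528345)*(570370 - 733476)/4 = -(678976 - 528345)*(-163106)/4 = -150631*(-163106)/4 = -¼*(-24568819886) = 12284409943/2 ≈ 6.1422e+9)
h = 12287911081/2 (h = 12284409943/2 + 1750569 = 12287911081/2 ≈ 6.1440e+9)
h - b = 12287911081/2 - 1*(-1614208) = 12287911081/2 + 1614208 = 12291139497/2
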